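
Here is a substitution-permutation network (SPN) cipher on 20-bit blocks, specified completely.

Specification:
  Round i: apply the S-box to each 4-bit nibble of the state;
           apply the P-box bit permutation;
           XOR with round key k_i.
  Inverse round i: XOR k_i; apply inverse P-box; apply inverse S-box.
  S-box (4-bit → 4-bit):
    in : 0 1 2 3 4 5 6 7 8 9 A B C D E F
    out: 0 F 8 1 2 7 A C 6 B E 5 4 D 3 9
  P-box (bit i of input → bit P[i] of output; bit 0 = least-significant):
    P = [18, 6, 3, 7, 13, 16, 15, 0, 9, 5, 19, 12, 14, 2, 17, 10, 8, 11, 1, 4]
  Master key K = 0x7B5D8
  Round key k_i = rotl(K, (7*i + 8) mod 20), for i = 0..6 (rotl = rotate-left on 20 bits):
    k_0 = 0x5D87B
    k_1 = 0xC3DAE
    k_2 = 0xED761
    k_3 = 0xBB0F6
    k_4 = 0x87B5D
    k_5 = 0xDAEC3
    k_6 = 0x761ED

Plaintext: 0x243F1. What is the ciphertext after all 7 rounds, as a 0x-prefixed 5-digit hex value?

s_0 = plaintext = 0x243F1
s_1 = Round(s_0, k_0) = 0x1FAA6
s_2 = Round(s_1, k_1) = 0x5E05D
s_3 = Round(s_2, k_2) = 0xB3EEF
s_4 = Round(s_3, k_3) = 0xED354
s_5 = Round(s_4, k_4) = 0xB941D
s_6 = Round(s_5, k_5) = 0x84B6C
s_7 = Round(s_6, k_6) = 0xE6BE2

0xE6BE2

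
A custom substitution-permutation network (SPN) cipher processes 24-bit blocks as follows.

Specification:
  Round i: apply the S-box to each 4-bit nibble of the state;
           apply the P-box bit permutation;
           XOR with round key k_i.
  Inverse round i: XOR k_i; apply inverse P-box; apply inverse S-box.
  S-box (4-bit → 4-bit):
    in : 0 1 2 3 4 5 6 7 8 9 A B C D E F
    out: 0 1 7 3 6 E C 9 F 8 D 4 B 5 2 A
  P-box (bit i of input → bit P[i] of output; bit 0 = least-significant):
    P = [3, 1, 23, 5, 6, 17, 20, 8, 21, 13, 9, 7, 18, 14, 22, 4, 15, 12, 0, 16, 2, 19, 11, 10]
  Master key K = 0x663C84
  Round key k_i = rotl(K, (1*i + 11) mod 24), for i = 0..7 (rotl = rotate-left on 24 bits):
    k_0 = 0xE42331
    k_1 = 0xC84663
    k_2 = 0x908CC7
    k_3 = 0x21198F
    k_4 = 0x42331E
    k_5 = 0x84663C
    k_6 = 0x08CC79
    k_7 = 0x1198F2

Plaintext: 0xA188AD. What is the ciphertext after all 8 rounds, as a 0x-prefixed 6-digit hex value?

s_0 = plaintext = 0xA188AD
s_1 = Round(s_0, k_0) = 0x10CCED
s_2 = Round(s_1, k_1) = 0x6E26FF
s_3 = Round(s_2, k_2) = 0xD6D365
s_4 = Round(s_3, k_3) = 0xD430A8
s_5 = Round(s_4, k_4) = 0xD66A71
s_6 = Round(s_5, k_5) = 0xE56DE1
s_7 = Round(s_6, k_6) = 0x63DE60
s_8 = Round(s_7, k_7) = 0x4525F2

0x4525F2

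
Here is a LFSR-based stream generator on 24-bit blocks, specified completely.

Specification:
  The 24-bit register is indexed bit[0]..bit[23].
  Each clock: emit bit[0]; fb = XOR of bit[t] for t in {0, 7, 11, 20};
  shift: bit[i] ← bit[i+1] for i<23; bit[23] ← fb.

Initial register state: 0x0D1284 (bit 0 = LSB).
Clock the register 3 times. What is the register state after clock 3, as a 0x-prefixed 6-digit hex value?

0x61A250

reg_0 = 0x0D1284
clock 1: out=0, reg = 0x868942
clock 2: out=0, reg = 0xC344A1
clock 3: out=1, reg = 0x61A250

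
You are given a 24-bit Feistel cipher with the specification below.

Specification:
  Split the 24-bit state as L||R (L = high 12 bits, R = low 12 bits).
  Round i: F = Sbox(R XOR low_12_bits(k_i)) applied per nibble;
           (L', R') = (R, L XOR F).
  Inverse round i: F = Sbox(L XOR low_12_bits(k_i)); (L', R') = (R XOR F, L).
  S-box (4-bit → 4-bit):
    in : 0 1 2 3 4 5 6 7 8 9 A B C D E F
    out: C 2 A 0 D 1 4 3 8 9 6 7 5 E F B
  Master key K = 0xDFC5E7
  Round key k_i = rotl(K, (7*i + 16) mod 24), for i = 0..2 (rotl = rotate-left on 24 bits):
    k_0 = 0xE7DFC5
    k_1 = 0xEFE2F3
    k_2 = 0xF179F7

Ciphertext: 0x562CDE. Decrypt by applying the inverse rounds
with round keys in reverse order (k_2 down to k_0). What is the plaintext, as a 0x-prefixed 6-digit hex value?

s_0 = ciphertext = 0x562CDE
s_1 = InvRound(s_0, k_2) = 0x94F562
s_2 = InvRound(s_1, k_1) = 0x21794F
s_3 = InvRound(s_2, k_0) = 0x7A5217

0x7A5217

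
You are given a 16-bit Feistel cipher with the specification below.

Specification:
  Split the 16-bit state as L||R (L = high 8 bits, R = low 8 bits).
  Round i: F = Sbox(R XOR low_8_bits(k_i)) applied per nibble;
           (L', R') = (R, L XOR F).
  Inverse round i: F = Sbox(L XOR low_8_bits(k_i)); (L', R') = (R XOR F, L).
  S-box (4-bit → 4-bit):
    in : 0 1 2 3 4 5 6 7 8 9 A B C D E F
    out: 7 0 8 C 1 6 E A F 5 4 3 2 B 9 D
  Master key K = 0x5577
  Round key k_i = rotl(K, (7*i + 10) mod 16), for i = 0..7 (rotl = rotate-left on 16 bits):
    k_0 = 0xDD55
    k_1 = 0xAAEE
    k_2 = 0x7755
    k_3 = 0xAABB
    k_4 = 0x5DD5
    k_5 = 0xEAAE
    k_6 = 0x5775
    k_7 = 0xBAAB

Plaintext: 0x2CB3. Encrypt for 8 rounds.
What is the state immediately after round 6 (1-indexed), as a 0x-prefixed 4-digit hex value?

s_0 = plaintext = 0x2CB3
s_1 = Round(s_0, k_0) = 0xB3B2
s_2 = Round(s_1, k_1) = 0xB2D1
s_3 = Round(s_2, k_2) = 0xD143
s_4 = Round(s_3, k_3) = 0x430E
s_5 = Round(s_4, k_4) = 0x0EF0
s_6 = Round(s_5, k_5) = 0xF067
s_7 = Round(s_6, k_6) = 0x67F8
s_8 = Round(s_7, k_7) = 0xF80B

0xF067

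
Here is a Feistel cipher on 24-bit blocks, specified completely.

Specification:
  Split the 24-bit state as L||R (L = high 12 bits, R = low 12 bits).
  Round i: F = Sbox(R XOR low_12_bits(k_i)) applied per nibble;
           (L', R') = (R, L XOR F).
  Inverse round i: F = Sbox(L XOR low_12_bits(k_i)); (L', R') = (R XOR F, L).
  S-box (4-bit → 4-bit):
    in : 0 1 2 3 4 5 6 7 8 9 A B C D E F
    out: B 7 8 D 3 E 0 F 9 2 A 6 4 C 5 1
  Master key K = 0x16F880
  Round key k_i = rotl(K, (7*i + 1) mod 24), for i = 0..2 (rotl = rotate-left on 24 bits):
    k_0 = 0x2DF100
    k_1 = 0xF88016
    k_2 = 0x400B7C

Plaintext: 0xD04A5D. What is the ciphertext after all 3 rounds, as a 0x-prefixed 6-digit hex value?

s_0 = plaintext = 0xD04A5D
s_1 = Round(s_0, k_0) = 0xA5DBE8
s_2 = Round(s_1, k_1) = 0xBE8C48
s_3 = Round(s_2, k_2) = 0xC4843B

0xC4843B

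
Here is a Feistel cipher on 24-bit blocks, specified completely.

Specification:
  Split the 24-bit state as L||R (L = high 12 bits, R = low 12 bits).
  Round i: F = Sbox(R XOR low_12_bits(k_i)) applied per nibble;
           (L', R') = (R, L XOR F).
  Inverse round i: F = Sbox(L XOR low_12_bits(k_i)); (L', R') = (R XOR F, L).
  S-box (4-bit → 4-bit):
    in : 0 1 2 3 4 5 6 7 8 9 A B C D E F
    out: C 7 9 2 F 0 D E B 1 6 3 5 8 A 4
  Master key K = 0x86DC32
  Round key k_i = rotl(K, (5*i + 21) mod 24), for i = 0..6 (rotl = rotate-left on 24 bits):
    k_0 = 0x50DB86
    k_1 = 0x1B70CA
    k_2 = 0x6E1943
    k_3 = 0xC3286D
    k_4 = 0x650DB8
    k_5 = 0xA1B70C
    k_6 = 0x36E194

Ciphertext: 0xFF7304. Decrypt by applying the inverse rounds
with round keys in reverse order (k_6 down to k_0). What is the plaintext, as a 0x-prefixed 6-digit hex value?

s_0 = ciphertext = 0xFF7304
s_1 = InvRound(s_0, k_6) = 0x9D6FF7
s_2 = InvRound(s_1, k_5) = 0x5719D6
s_3 = InvRound(s_2, k_4) = 0x287571
s_4 = InvRound(s_3, k_3) = 0x3D7287
s_5 = InvRound(s_4, k_2) = 0x4983D7
s_6 = InvRound(s_5, k_1) = 0xCDE498
s_7 = InvRound(s_6, k_0) = 0xA93CDE

0xA93CDE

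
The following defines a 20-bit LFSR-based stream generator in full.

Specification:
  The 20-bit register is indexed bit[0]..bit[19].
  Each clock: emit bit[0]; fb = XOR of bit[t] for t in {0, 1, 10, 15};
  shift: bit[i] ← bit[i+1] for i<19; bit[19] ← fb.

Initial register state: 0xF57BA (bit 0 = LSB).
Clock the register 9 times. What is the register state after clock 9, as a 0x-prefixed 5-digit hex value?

0x167AB

reg_0 = 0xF57BA
clock 1: out=0, reg = 0x7ABDD
clock 2: out=1, reg = 0x3D5EE
clock 3: out=0, reg = 0x9EAF7
clock 4: out=1, reg = 0xCF57B
clock 5: out=1, reg = 0x67ABD
clock 6: out=1, reg = 0xB3D5E
clock 7: out=0, reg = 0x59EAF
clock 8: out=1, reg = 0x2CF57
clock 9: out=1, reg = 0x167AB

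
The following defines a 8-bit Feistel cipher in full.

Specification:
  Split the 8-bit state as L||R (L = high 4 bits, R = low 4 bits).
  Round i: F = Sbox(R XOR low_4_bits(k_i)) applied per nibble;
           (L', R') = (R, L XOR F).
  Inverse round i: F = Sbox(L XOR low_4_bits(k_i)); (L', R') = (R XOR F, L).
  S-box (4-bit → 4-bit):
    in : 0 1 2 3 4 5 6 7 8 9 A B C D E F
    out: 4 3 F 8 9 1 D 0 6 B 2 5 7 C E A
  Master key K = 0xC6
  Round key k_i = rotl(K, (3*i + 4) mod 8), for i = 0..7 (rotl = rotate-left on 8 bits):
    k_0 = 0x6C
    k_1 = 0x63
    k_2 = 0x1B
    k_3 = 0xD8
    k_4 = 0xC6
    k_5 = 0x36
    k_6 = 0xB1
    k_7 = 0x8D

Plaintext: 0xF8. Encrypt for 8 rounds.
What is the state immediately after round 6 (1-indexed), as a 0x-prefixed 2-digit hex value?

0xEC

s_0 = plaintext = 0xF8
s_1 = Round(s_0, k_0) = 0x86
s_2 = Round(s_1, k_1) = 0x69
s_3 = Round(s_2, k_2) = 0x99
s_4 = Round(s_3, k_3) = 0x9A
s_5 = Round(s_4, k_4) = 0xAE
s_6 = Round(s_5, k_5) = 0xEC
s_7 = Round(s_6, k_6) = 0xC2
s_8 = Round(s_7, k_7) = 0x26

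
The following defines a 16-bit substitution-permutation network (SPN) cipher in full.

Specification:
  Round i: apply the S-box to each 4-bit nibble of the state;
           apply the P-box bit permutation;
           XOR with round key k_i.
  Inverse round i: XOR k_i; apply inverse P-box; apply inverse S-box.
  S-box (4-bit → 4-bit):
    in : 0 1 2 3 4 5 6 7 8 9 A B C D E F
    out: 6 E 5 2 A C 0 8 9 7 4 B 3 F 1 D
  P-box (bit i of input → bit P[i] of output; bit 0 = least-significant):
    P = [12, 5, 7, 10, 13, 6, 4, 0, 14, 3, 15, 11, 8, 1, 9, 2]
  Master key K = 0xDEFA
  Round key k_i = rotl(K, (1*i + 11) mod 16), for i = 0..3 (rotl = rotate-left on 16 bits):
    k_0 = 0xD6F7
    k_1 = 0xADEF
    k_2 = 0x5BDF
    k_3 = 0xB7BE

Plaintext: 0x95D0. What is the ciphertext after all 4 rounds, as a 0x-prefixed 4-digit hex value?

s_0 = plaintext = 0x95D0
s_1 = Round(s_0, k_0) = 0x7D04
s_2 = Round(s_1, k_1) = 0x6193
s_3 = Round(s_2, k_2) = 0xF3A7
s_4 = Round(s_3, k_3) = 0xB0A2

0xB0A2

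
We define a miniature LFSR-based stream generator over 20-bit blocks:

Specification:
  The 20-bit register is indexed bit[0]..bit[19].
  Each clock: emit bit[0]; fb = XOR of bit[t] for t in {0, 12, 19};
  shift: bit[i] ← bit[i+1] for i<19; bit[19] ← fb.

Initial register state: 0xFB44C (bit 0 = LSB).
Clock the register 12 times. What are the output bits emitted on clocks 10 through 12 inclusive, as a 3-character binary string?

010

reg_0 = 0xFB44C
clock 1: out=0, reg = 0x7DA26
clock 2: out=0, reg = 0xBED13
clock 3: out=1, reg = 0x5F689
clock 4: out=1, reg = 0x2FB44
clock 5: out=0, reg = 0x97DA2
clock 6: out=0, reg = 0x4BED1
clock 7: out=1, reg = 0x25F68
clock 8: out=0, reg = 0x92FB4
clock 9: out=0, reg = 0xC97DA
clock 10: out=0, reg = 0x64BED
clock 11: out=1, reg = 0xB25F6
clock 12: out=0, reg = 0xD92FB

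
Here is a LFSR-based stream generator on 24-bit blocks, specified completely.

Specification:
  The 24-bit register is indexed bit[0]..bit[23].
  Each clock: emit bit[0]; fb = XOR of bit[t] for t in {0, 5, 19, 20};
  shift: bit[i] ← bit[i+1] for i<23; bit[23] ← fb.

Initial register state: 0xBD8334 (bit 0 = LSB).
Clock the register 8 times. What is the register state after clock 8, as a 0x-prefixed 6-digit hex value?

reg_0 = 0xBD8334
clock 1: out=0, reg = 0xDEC19A
clock 2: out=0, reg = 0x6F60CD
clock 3: out=1, reg = 0x37B066
clock 4: out=0, reg = 0x1BD833
clock 5: out=1, reg = 0x0DEC19
clock 6: out=1, reg = 0x06F60C
clock 7: out=0, reg = 0x037B06
clock 8: out=0, reg = 0x01BD83

0x01BD83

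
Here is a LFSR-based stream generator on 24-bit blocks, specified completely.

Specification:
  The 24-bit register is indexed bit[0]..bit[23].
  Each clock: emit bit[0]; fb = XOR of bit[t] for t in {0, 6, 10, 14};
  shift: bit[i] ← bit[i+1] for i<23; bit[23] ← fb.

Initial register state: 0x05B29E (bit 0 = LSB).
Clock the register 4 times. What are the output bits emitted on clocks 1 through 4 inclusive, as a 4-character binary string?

0111

reg_0 = 0x05B29E
clock 1: out=0, reg = 0x02D94F
clock 2: out=1, reg = 0x816CA7
clock 3: out=1, reg = 0xC0B653
clock 4: out=1, reg = 0xE05B29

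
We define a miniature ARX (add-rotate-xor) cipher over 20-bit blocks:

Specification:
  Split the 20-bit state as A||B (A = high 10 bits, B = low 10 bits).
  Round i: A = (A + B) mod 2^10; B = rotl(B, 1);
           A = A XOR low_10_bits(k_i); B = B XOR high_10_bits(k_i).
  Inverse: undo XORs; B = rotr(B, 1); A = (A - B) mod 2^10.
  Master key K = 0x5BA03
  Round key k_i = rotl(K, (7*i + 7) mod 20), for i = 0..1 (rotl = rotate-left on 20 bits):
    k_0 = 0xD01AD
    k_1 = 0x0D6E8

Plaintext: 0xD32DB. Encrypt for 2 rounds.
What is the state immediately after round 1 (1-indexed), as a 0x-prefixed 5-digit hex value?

0xE2AF7

s_0 = plaintext = 0xD32DB
s_1 = Round(s_0, k_0) = 0xE2AF7
s_2 = Round(s_1, k_1) = 0x1A5DA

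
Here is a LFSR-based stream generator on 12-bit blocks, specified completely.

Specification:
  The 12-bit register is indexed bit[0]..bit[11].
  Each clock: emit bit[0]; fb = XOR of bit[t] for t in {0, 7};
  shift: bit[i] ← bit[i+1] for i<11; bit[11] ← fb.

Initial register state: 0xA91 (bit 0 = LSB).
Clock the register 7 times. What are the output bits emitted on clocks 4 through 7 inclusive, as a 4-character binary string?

reg_0 = 0xA91
clock 1: out=1, reg = 0x548
clock 2: out=0, reg = 0x2A4
clock 3: out=0, reg = 0x952
clock 4: out=0, reg = 0x4A9
clock 5: out=1, reg = 0x254
clock 6: out=0, reg = 0x12A
clock 7: out=0, reg = 0x095

0100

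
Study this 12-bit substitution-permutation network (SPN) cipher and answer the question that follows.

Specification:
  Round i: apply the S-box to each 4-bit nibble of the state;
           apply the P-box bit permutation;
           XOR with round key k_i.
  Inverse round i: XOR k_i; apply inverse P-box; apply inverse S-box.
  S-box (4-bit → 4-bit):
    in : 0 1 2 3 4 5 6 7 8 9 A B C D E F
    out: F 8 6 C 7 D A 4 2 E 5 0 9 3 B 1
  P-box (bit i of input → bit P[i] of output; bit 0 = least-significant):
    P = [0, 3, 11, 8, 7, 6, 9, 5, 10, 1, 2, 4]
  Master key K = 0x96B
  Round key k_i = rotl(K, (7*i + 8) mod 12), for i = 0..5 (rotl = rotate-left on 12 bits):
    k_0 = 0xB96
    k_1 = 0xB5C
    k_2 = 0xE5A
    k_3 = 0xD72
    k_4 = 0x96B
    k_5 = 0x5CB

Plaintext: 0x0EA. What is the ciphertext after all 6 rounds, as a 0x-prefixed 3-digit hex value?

0x2CB

s_0 = plaintext = 0x0EA
s_1 = Round(s_0, k_0) = 0x761
s_2 = Round(s_1, k_1) = 0xA38
s_3 = Round(s_2, k_2) = 0x876
s_4 = Round(s_3, k_3) = 0xE78
s_5 = Round(s_4, k_4) = 0xF71
s_6 = Round(s_5, k_5) = 0x2CB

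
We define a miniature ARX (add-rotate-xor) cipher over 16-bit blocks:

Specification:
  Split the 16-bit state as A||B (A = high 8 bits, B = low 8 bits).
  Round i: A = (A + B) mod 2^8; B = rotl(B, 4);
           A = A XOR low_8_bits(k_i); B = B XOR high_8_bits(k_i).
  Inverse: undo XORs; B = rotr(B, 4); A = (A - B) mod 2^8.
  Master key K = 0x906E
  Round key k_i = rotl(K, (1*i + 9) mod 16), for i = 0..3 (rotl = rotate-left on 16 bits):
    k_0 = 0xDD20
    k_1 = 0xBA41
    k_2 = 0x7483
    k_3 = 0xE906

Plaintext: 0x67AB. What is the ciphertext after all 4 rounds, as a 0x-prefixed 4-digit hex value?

0xD962

s_0 = plaintext = 0x67AB
s_1 = Round(s_0, k_0) = 0x3267
s_2 = Round(s_1, k_1) = 0xD8CC
s_3 = Round(s_2, k_2) = 0x27B8
s_4 = Round(s_3, k_3) = 0xD962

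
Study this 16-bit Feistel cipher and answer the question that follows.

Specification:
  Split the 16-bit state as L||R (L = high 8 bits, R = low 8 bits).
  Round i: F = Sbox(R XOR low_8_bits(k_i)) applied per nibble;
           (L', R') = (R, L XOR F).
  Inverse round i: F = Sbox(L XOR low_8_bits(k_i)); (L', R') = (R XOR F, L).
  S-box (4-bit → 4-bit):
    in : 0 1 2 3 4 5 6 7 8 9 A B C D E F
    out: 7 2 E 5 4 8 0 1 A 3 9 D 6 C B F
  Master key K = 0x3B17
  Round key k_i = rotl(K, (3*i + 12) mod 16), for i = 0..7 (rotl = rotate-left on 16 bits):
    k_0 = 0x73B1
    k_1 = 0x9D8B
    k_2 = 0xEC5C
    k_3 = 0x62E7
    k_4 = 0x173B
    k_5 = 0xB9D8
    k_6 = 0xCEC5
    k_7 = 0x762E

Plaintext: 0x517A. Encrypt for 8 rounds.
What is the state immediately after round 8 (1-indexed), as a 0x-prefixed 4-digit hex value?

s_0 = plaintext = 0x517A
s_1 = Round(s_0, k_0) = 0x7A3C
s_2 = Round(s_1, k_1) = 0x3CAB
s_3 = Round(s_2, k_2) = 0xABCD
s_4 = Round(s_3, k_3) = 0xCD42
s_5 = Round(s_4, k_4) = 0x42DE
s_6 = Round(s_5, k_5) = 0xDE32
s_7 = Round(s_6, k_6) = 0x322F
s_8 = Round(s_7, k_7) = 0x2F40

0x2F40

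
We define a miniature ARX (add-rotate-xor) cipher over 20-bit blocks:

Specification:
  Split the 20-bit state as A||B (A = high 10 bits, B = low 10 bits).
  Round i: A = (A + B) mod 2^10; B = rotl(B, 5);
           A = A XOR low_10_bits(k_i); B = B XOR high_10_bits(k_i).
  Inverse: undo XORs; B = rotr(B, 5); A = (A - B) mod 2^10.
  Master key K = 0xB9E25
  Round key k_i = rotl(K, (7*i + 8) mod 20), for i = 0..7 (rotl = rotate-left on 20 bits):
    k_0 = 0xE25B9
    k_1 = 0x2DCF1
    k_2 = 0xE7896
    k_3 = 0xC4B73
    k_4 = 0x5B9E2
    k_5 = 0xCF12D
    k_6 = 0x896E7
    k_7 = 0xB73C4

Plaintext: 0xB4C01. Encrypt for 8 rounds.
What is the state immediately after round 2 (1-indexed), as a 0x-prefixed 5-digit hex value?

s_0 = plaintext = 0xB4C01
s_1 = Round(s_0, k_0) = 0xDB7A9
s_2 = Round(s_1, k_1) = 0xF9D8A
s_3 = Round(s_2, k_2) = 0x79ED2
s_4 = Round(s_3, k_3) = 0xF2944
s_5 = Round(s_4, k_4) = 0x3B1E4
s_6 = Round(s_5, k_5) = 0xFF7B3
s_7 = Round(s_6, k_6) = 0x55C58
s_8 = Round(s_7, k_7) = 0x9ADDE

0xF9D8A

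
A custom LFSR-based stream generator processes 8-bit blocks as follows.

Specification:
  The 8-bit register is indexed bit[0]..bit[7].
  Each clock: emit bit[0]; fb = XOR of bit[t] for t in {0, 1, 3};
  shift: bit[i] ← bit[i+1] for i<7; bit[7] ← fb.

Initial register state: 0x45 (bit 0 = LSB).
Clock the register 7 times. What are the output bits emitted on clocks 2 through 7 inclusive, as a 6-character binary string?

reg_0 = 0x45
clock 1: out=1, reg = 0xA2
clock 2: out=0, reg = 0xD1
clock 3: out=1, reg = 0xE8
clock 4: out=0, reg = 0xF4
clock 5: out=0, reg = 0x7A
clock 6: out=0, reg = 0x3D
clock 7: out=1, reg = 0x1E

010001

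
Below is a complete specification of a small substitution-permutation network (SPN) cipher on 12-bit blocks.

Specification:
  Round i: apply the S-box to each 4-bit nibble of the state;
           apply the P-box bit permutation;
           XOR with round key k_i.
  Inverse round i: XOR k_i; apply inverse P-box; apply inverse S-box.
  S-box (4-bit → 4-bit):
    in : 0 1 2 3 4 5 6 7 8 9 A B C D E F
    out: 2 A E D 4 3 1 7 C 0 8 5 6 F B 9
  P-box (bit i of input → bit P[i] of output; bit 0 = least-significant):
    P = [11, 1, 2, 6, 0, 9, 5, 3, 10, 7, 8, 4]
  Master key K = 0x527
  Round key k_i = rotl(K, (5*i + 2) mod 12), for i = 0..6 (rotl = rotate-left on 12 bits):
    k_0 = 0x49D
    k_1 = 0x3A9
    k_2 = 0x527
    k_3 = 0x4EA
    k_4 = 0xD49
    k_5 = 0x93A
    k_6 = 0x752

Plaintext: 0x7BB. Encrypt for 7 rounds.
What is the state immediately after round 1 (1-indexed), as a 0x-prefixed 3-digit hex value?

0x938

s_0 = plaintext = 0x7BB
s_1 = Round(s_0, k_0) = 0x938
s_2 = Round(s_1, k_1) = 0x3C4
s_3 = Round(s_2, k_2) = 0x213
s_4 = Round(s_3, k_3) = 0xF36
s_5 = Round(s_4, k_4) = 0x170
s_6 = Round(s_5, k_5) = 0xB89
s_7 = Round(s_6, k_6) = 0x27A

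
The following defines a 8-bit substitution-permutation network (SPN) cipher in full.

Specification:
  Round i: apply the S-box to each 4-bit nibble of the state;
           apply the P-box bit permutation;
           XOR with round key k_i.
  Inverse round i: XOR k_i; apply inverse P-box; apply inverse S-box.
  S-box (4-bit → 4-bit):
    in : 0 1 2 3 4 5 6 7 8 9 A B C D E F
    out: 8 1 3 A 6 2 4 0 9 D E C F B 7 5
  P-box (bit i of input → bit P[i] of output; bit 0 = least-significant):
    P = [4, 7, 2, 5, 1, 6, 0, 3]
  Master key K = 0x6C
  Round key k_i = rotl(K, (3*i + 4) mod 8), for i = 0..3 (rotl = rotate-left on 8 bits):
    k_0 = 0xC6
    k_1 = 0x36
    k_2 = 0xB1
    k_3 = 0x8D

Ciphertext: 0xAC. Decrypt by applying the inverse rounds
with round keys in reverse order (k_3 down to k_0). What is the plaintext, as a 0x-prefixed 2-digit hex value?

0x9E

s_0 = ciphertext = 0xAC
s_1 = InvRound(s_0, k_3) = 0x60
s_2 = InvRound(s_1, k_2) = 0x42
s_3 = InvRound(s_2, k_1) = 0x59
s_4 = InvRound(s_3, k_0) = 0x9E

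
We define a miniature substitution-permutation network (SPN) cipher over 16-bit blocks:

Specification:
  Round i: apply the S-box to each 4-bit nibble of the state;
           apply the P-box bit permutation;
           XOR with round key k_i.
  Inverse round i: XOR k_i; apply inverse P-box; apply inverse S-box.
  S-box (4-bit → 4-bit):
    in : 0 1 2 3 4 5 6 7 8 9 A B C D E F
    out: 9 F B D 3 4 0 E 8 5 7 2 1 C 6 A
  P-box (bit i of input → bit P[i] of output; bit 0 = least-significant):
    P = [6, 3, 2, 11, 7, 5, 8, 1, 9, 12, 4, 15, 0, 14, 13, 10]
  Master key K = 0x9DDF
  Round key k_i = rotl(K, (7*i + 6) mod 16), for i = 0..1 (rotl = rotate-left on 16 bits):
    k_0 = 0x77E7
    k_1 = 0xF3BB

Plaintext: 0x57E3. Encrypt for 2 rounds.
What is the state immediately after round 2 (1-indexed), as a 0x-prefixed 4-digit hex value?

s_0 = plaintext = 0x57E3
s_1 = Round(s_0, k_0) = 0xCE93
s_2 = Round(s_1, k_1) = 0xEA6E

0xEA6E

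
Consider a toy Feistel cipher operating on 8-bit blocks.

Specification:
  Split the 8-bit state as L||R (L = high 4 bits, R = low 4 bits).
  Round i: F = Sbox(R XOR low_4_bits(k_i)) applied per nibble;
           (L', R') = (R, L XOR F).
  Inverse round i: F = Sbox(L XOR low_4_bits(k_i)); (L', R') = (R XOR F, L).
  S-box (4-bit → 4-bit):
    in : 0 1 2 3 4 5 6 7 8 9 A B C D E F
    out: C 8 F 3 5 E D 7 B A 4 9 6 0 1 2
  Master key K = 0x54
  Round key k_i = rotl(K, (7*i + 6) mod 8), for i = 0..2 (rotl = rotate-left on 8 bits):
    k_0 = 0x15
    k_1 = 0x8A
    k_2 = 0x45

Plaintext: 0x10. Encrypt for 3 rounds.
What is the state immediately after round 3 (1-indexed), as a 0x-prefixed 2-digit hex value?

0xE6

s_0 = plaintext = 0x10
s_1 = Round(s_0, k_0) = 0x0F
s_2 = Round(s_1, k_1) = 0xFE
s_3 = Round(s_2, k_2) = 0xE6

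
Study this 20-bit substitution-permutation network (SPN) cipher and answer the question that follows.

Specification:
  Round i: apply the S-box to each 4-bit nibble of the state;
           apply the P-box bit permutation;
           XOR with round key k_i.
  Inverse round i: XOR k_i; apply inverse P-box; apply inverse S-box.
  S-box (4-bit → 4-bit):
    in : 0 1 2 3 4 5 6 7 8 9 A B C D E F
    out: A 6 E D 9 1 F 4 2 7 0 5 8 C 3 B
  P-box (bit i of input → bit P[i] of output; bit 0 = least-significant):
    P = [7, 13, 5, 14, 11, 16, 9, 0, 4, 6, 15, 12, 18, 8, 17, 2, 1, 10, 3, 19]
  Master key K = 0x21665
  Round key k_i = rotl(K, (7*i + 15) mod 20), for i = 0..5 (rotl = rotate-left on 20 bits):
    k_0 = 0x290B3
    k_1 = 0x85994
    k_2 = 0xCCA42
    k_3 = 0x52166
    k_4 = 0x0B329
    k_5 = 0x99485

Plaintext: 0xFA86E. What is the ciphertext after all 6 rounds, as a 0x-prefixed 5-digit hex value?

s_0 = plaintext = 0xFA86E
s_1 = Round(s_0, k_0) = 0xBBE70
s_2 = Round(s_1, k_1) = 0xE3BCE
s_3 = Round(s_2, k_2) = 0xA6ED5
s_4 = Round(s_3, k_3) = 0x322B3
s_5 = Round(s_4, k_4) = 0xA68C7
s_6 = Round(s_5, k_5) = 0xF95E0

0xF95E0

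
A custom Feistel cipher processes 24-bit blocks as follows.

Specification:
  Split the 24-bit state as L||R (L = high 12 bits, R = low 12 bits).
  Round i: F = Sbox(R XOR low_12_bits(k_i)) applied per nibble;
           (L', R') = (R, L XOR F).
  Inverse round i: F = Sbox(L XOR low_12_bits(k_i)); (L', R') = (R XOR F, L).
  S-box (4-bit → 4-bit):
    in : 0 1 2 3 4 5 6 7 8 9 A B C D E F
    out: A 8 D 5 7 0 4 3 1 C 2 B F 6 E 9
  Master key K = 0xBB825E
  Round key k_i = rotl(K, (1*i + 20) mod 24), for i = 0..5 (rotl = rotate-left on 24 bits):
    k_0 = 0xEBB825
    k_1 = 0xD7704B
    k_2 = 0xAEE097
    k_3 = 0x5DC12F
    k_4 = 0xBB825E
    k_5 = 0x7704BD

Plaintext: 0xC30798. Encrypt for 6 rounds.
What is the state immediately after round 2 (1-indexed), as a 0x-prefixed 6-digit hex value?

s_0 = plaintext = 0xC30798
s_1 = Round(s_0, k_0) = 0x798586
s_2 = Round(s_1, k_1) = 0x58676E
s_3 = Round(s_2, k_2) = 0x76E61A
s_4 = Round(s_3, k_3) = 0x61A43E
s_5 = Round(s_4, k_4) = 0x43E250
s_6 = Round(s_5, k_5) = 0x2500D8

0x58676E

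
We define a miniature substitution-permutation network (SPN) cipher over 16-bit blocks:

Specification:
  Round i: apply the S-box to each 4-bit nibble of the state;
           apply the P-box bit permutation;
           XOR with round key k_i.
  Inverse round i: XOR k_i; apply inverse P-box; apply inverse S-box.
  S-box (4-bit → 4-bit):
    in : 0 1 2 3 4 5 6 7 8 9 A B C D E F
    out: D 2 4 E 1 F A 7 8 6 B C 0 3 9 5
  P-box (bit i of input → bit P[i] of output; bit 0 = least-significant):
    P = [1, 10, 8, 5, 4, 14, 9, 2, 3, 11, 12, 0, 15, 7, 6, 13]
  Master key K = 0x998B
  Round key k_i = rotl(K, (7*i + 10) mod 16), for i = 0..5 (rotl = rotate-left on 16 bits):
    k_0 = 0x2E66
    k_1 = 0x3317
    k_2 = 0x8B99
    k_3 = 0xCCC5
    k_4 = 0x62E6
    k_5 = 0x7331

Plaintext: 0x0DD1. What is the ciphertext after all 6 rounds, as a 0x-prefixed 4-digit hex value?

s_0 = plaintext = 0x0DD1
s_1 = Round(s_0, k_0) = 0xC23E
s_2 = Round(s_1, k_1) = 0x6131
s_3 = Round(s_2, k_2) = 0xE51D
s_4 = Round(s_3, k_3) = 0x30CE
s_5 = Round(s_4, k_4) = 0x520D
s_6 = Round(s_5, k_5) = 0xC5E7

0xC5E7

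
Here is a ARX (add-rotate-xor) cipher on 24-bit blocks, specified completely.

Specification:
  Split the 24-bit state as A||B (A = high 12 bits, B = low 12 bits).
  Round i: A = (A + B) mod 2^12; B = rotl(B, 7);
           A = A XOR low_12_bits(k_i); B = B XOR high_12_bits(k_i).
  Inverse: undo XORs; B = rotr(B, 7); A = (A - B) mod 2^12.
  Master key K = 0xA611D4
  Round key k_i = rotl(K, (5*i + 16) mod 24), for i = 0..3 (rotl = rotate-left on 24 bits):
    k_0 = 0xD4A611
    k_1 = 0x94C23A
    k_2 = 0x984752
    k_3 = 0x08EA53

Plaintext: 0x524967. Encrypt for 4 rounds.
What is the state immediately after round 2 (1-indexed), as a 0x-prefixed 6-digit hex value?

s_0 = plaintext = 0x524967
s_1 = Round(s_0, k_0) = 0x89AE81
s_2 = Round(s_1, k_1) = 0x5219B8
s_3 = Round(s_2, k_2) = 0x98B5C9
s_4 = Round(s_3, k_3) = 0x507420

0x5219B8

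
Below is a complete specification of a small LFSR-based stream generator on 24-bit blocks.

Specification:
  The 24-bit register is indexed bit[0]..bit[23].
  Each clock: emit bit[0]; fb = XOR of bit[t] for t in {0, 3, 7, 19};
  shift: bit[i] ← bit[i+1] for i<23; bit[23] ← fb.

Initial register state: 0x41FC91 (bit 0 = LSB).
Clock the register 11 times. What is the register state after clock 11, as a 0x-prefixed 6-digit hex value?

reg_0 = 0x41FC91
clock 1: out=1, reg = 0x20FE48
clock 2: out=0, reg = 0x907F24
clock 3: out=0, reg = 0x483F92
clock 4: out=0, reg = 0x241FC9
clock 5: out=1, reg = 0x920FE4
clock 6: out=0, reg = 0xC907F2
clock 7: out=0, reg = 0x6483F9
clock 8: out=1, reg = 0xB241FC
clock 9: out=0, reg = 0x5920FE
clock 10: out=0, reg = 0xAC907F
clock 11: out=1, reg = 0xD6483F

0xD6483F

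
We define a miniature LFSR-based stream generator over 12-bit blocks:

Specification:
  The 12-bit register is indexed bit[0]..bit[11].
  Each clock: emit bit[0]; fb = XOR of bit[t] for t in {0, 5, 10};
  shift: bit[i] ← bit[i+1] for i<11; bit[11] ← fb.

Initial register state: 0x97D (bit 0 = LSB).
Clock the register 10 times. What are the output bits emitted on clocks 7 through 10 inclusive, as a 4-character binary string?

1010

reg_0 = 0x97D
clock 1: out=1, reg = 0x4BE
clock 2: out=0, reg = 0x25F
clock 3: out=1, reg = 0x92F
clock 4: out=1, reg = 0x497
clock 5: out=1, reg = 0x24B
clock 6: out=1, reg = 0x925
clock 7: out=1, reg = 0x492
clock 8: out=0, reg = 0xA49
clock 9: out=1, reg = 0xD24
clock 10: out=0, reg = 0x692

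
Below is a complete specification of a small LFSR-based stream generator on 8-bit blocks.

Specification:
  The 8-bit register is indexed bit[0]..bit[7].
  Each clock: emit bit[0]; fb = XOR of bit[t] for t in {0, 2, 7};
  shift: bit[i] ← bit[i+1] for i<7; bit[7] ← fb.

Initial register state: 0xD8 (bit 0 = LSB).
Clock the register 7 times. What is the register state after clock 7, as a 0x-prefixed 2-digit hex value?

0xCB

reg_0 = 0xD8
clock 1: out=0, reg = 0xEC
clock 2: out=0, reg = 0x76
clock 3: out=0, reg = 0xBB
clock 4: out=1, reg = 0x5D
clock 5: out=1, reg = 0x2E
clock 6: out=0, reg = 0x97
clock 7: out=1, reg = 0xCB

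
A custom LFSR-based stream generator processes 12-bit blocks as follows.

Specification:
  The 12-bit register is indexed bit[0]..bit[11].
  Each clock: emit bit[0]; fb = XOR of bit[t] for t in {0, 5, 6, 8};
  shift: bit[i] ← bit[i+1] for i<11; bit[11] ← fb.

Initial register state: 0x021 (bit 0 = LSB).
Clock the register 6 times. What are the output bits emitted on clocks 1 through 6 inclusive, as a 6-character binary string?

reg_0 = 0x021
clock 1: out=1, reg = 0x010
clock 2: out=0, reg = 0x008
clock 3: out=0, reg = 0x004
clock 4: out=0, reg = 0x002
clock 5: out=0, reg = 0x001
clock 6: out=1, reg = 0x800

100001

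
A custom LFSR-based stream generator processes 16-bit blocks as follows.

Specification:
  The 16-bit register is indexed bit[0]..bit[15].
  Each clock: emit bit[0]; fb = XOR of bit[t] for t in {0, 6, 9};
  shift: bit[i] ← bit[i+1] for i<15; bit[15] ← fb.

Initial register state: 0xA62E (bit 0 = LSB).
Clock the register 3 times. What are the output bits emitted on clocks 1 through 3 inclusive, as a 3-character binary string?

011

reg_0 = 0xA62E
clock 1: out=0, reg = 0xD317
clock 2: out=1, reg = 0x698B
clock 3: out=1, reg = 0xB4C5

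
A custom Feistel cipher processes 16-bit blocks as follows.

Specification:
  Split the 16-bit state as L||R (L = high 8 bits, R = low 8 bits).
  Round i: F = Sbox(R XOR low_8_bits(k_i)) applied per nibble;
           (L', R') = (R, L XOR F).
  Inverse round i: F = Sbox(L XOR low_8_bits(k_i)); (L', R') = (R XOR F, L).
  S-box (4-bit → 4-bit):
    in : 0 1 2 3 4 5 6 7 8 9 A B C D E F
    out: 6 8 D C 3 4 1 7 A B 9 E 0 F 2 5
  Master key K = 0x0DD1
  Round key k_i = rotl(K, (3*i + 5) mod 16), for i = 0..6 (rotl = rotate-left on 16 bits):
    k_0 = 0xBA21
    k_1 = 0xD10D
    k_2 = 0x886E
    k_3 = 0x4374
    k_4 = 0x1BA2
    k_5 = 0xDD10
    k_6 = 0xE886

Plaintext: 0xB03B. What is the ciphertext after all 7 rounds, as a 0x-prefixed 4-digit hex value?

0xF090

s_0 = plaintext = 0xB03B
s_1 = Round(s_0, k_0) = 0x3B39
s_2 = Round(s_1, k_1) = 0x39F8
s_3 = Round(s_2, k_2) = 0xF888
s_4 = Round(s_3, k_3) = 0x88A8
s_5 = Round(s_4, k_4) = 0xA8E1
s_6 = Round(s_5, k_5) = 0xE1F0
s_7 = Round(s_6, k_6) = 0xF090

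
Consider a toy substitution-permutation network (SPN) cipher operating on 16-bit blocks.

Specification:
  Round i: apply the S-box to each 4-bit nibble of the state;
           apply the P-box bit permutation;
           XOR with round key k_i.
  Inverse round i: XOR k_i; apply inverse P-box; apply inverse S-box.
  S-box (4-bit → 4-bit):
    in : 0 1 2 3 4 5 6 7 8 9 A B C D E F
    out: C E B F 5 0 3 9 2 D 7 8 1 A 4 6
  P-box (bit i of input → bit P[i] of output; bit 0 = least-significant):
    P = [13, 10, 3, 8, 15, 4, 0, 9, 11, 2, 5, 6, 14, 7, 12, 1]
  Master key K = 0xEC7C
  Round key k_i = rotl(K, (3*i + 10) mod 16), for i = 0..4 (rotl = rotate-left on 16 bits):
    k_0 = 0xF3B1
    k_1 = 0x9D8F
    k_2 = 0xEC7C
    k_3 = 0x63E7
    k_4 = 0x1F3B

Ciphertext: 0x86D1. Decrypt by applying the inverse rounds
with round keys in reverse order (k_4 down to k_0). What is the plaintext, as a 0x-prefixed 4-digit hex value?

s_0 = ciphertext = 0x86D1
s_1 = InvRound(s_0, k_4) = 0x19C0
s_2 = InvRound(s_1, k_3) = 0x9A0C
s_3 = InvRound(s_2, k_2) = 0x40D6
s_4 = InvRound(s_3, k_1) = 0x47A1
s_5 = InvRound(s_4, k_0) = 0xE566

0xE566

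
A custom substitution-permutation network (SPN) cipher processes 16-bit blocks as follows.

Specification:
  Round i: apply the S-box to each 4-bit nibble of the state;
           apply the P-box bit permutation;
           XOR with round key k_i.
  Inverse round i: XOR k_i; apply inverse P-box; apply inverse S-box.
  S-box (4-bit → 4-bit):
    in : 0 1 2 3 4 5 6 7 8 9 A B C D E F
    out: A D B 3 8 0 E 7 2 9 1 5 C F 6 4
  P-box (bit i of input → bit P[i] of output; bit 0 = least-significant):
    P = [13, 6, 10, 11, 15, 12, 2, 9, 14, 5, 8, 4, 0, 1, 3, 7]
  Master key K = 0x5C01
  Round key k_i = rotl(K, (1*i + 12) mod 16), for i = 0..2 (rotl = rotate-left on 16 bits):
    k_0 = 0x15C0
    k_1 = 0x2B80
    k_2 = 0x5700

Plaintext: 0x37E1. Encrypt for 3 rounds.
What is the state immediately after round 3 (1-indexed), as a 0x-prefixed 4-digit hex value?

0x40CD

s_0 = plaintext = 0x37E1
s_1 = Round(s_0, k_0) = 0x68E7
s_2 = Round(s_1, k_1) = 0x1F6E
s_3 = Round(s_2, k_2) = 0x40CD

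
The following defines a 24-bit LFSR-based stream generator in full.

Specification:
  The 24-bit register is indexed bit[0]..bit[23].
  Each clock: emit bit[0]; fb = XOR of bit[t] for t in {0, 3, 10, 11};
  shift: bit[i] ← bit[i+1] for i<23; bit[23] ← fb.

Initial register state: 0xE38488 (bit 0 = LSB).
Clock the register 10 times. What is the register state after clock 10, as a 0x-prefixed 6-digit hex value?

reg_0 = 0xE38488
clock 1: out=0, reg = 0x71C244
clock 2: out=0, reg = 0x38E122
clock 3: out=0, reg = 0x1C7091
clock 4: out=1, reg = 0x8E3848
clock 5: out=0, reg = 0x471C24
clock 6: out=0, reg = 0x238E12
clock 7: out=0, reg = 0x11C709
clock 8: out=1, reg = 0x88E384
clock 9: out=0, reg = 0x4471C2
clock 10: out=0, reg = 0x2238E1

0x2238E1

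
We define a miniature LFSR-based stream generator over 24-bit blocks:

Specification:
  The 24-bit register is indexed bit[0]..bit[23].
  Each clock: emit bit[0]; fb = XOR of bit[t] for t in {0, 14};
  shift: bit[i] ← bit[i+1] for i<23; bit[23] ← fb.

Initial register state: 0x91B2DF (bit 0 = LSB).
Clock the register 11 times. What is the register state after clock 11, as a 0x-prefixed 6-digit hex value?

0x933236

reg_0 = 0x91B2DF
clock 1: out=1, reg = 0xC8D96F
clock 2: out=1, reg = 0x646CB7
clock 3: out=1, reg = 0x32365B
clock 4: out=1, reg = 0x991B2D
clock 5: out=1, reg = 0xCC8D96
clock 6: out=0, reg = 0x6646CB
clock 7: out=1, reg = 0x332365
clock 8: out=1, reg = 0x9991B2
clock 9: out=0, reg = 0x4CC8D9
clock 10: out=1, reg = 0x26646C
clock 11: out=0, reg = 0x933236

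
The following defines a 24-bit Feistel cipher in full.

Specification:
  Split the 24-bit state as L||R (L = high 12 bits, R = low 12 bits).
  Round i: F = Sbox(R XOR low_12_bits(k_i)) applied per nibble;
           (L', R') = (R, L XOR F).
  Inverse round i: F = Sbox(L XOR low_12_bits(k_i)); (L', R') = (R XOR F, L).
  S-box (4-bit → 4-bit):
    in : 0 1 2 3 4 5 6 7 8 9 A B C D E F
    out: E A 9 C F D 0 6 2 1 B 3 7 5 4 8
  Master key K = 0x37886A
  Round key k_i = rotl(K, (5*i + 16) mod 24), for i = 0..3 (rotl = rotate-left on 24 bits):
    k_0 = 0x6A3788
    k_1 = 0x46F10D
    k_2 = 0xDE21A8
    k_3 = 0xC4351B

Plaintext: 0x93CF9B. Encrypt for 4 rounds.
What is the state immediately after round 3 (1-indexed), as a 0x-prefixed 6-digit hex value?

s_0 = plaintext = 0x93CF9B
s_1 = Round(s_0, k_0) = 0xF9BB90
s_2 = Round(s_1, k_1) = 0xB9048E
s_3 = Round(s_2, k_2) = 0x48E600
s_4 = Round(s_3, k_3) = 0x60082D

0x48E600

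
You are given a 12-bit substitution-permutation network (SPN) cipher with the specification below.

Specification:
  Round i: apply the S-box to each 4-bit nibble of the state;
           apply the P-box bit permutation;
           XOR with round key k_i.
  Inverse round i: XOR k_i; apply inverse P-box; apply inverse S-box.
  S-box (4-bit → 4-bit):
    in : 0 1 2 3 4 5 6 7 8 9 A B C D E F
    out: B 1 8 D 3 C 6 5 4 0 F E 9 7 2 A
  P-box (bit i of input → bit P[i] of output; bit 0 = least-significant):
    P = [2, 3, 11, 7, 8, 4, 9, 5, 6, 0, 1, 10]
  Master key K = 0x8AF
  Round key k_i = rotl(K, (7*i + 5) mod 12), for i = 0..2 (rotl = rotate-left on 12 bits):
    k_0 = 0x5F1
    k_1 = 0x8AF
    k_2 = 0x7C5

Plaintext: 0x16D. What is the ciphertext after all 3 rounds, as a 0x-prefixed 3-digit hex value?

0x707

s_0 = plaintext = 0x16D
s_1 = Round(s_0, k_0) = 0xFAD
s_2 = Round(s_1, k_1) = 0x792
s_3 = Round(s_2, k_2) = 0x707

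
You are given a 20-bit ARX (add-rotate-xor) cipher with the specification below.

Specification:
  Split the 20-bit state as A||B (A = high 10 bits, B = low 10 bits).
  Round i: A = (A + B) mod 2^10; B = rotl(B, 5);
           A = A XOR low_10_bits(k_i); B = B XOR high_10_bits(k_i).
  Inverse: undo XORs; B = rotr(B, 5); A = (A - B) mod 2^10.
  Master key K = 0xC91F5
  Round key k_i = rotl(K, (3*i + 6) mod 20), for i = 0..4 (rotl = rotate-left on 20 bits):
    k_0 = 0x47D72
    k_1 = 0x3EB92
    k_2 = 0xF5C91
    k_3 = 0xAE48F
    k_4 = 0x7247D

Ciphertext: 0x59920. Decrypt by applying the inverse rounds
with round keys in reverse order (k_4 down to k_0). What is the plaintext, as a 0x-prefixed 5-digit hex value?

s_0 = ciphertext = 0x59920
s_1 = InvRound(s_0, k_4) = 0xFD127
s_2 = InvRound(s_1, k_3) = 0xE7FDC
s_3 = InvRound(s_2, k_2) = 0x6B960
s_4 = InvRound(s_3, k_1) = 0xBC34C
s_5 = InvRound(s_4, k_0) = 0x44272

0x44272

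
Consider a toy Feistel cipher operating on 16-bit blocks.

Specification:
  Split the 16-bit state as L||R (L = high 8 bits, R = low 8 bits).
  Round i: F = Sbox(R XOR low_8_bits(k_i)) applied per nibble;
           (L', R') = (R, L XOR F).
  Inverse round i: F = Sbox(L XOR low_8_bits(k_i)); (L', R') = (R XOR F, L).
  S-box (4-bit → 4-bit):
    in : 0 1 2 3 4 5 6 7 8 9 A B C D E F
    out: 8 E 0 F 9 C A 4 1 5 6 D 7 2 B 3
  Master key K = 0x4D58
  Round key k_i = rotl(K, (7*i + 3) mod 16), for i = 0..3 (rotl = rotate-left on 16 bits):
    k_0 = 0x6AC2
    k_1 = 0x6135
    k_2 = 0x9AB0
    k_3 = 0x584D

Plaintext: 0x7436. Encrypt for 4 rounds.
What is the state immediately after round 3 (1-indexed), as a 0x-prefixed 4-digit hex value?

s_0 = plaintext = 0x7436
s_1 = Round(s_0, k_0) = 0x364D
s_2 = Round(s_1, k_1) = 0x4D77
s_3 = Round(s_2, k_2) = 0x7739
s_4 = Round(s_3, k_3) = 0x393E

0x7739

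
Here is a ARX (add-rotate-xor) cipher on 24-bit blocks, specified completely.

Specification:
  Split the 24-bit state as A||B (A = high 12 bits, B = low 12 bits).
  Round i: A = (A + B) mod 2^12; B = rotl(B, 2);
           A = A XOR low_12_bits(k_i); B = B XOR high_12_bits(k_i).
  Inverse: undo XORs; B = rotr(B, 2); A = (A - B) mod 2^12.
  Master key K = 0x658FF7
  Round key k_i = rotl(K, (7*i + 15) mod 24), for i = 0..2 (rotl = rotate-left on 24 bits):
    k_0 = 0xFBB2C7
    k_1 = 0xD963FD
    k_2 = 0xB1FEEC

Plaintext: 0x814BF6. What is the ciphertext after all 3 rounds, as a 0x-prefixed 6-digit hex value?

0xE09B54

s_0 = plaintext = 0x814BF6
s_1 = Round(s_0, k_0) = 0x6CD061
s_2 = Round(s_1, k_1) = 0x4D3C12
s_3 = Round(s_2, k_2) = 0xE09B54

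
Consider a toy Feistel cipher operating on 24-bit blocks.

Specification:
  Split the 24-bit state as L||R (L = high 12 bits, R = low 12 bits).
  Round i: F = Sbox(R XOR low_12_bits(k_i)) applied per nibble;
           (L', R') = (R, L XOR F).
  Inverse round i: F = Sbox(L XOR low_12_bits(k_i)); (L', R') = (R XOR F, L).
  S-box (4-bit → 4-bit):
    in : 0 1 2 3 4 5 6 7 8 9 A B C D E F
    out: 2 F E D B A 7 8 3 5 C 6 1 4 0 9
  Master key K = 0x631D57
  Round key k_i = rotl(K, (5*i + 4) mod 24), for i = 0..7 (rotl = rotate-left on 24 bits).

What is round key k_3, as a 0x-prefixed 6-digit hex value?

K = 0x631D57
k_0 = rotl(K, (5*0+4) mod 24) = rotl(K, 4) = 0x31D576
k_1 = rotl(K, (5*1+4) mod 24) = rotl(K, 9) = 0x3AAEC6
k_2 = rotl(K, (5*2+4) mod 24) = rotl(K, 14) = 0x55D8C7
k_3 = rotl(K, (5*3+4) mod 24) = rotl(K, 19) = 0xBB18EA

0xBB18EA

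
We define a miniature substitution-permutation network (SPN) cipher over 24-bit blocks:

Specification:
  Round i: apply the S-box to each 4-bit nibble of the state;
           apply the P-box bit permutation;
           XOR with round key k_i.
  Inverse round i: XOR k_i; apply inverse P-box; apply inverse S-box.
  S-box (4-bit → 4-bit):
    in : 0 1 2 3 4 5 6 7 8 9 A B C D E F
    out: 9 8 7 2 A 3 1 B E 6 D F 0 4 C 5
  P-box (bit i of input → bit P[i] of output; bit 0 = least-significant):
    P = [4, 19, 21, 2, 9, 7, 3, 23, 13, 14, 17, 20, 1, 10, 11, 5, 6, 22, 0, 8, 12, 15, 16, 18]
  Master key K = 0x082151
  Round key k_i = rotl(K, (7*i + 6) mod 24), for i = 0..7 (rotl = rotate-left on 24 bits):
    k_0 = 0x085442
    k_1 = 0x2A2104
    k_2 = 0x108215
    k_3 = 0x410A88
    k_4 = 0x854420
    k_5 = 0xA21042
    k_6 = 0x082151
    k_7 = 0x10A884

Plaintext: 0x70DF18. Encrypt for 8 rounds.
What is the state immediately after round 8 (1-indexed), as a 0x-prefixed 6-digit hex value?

s_0 = plaintext = 0x70DF18
s_1 = Round(s_0, k_0) = 0xA6ED06
s_2 = Round(s_1, k_1) = 0xAD3B74
s_3 = Round(s_2, k_2) = 0x8FF490
s_4 = Round(s_3, k_3) = 0x54C257
s_5 = Round(s_4, k_4) = 0xCFB7B4
s_6 = Round(s_5, k_5) = 0x3A7EAD
s_7 = Round(s_6, k_6) = 0xBAA63A
s_8 = Round(s_7, k_7) = 0x351173

0x351173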